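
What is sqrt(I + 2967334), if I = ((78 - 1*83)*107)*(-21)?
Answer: sqrt(2978569) ≈ 1725.9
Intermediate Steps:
I = 11235 (I = ((78 - 83)*107)*(-21) = -5*107*(-21) = -535*(-21) = 11235)
sqrt(I + 2967334) = sqrt(11235 + 2967334) = sqrt(2978569)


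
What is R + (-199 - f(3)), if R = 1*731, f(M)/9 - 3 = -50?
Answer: 955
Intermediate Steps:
f(M) = -423 (f(M) = 27 + 9*(-50) = 27 - 450 = -423)
R = 731
R + (-199 - f(3)) = 731 + (-199 - 1*(-423)) = 731 + (-199 + 423) = 731 + 224 = 955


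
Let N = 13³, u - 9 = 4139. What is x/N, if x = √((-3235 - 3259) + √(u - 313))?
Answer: √(-6494 + √3835)/2197 ≈ 0.036504*I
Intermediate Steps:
u = 4148 (u = 9 + 4139 = 4148)
x = √(-6494 + √3835) (x = √((-3235 - 3259) + √(4148 - 313)) = √(-6494 + √3835) ≈ 80.2*I)
N = 2197
x/N = √(-6494 + √3835)/2197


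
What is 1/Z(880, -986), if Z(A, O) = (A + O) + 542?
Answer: 1/436 ≈ 0.0022936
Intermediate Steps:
Z(A, O) = 542 + A + O
1/Z(880, -986) = 1/(542 + 880 - 986) = 1/436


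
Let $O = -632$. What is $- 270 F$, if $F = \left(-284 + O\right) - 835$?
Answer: $472770$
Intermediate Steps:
$F = -1751$ ($F = \left(-284 - 632\right) - 835 = -916 - 835 = -1751$)
$- 270 F = \left(-270\right) \left(-1751\right) = 472770$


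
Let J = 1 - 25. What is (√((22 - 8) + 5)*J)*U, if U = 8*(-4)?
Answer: 768*√19 ≈ 3347.6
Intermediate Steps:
J = -24
U = -32
(√((22 - 8) + 5)*J)*U = (√((22 - 8) + 5)*(-24))*(-32) = (√(14 + 5)*(-24))*(-32) = (√19*(-24))*(-32) = -24*√19*(-32) = 768*√19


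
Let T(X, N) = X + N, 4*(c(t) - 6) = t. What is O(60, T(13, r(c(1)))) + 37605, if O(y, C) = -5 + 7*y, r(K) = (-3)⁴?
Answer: 38020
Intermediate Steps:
c(t) = 6 + t/4
r(K) = 81
T(X, N) = N + X
O(60, T(13, r(c(1)))) + 37605 = (-5 + 7*60) + 37605 = (-5 + 420) + 37605 = 415 + 37605 = 38020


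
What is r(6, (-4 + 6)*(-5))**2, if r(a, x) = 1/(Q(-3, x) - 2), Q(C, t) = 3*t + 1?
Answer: 1/961 ≈ 0.0010406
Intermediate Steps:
Q(C, t) = 1 + 3*t
r(a, x) = 1/(-1 + 3*x) (r(a, x) = 1/((1 + 3*x) - 2) = 1/(-1 + 3*x))
r(6, (-4 + 6)*(-5))**2 = (1/(-1 + 3*((-4 + 6)*(-5))))**2 = (1/(-1 + 3*(2*(-5))))**2 = (1/(-1 + 3*(-10)))**2 = (1/(-1 - 30))**2 = (1/(-31))**2 = (-1/31)**2 = 1/961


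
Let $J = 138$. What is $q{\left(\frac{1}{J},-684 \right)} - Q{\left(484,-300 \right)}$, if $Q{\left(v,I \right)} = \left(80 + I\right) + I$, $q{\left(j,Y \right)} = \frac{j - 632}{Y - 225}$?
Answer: $\frac{65317055}{125442} \approx 520.7$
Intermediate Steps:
$q{\left(j,Y \right)} = \frac{-632 + j}{-225 + Y}$
$Q{\left(v,I \right)} = 80 + 2 I$
$q{\left(\frac{1}{J},-684 \right)} - Q{\left(484,-300 \right)} = \frac{-632 + \frac{1}{138}}{-225 - 684} - \left(80 + 2 \left(-300\right)\right) = \frac{-632 + \frac{1}{138}}{-909} - \left(80 - 600\right) = \left(- \frac{1}{909}\right) \left(- \frac{87215}{138}\right) - -520 = \frac{87215}{125442} + 520 = \frac{65317055}{125442}$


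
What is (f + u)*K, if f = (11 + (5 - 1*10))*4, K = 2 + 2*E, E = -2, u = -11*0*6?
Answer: -48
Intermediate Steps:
u = 0 (u = 0*6 = 0)
K = -2 (K = 2 + 2*(-2) = 2 - 4 = -2)
f = 24 (f = (11 + (5 - 10))*4 = (11 - 5)*4 = 6*4 = 24)
(f + u)*K = (24 + 0)*(-2) = 24*(-2) = -48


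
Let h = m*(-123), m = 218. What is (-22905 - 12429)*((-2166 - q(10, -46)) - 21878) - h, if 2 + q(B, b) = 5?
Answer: 849703512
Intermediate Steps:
h = -26814 (h = 218*(-123) = -26814)
q(B, b) = 3 (q(B, b) = -2 + 5 = 3)
(-22905 - 12429)*((-2166 - q(10, -46)) - 21878) - h = (-22905 - 12429)*((-2166 - 1*3) - 21878) - 1*(-26814) = -35334*((-2166 - 3) - 21878) + 26814 = -35334*(-2169 - 21878) + 26814 = -35334*(-24047) + 26814 = 849676698 + 26814 = 849703512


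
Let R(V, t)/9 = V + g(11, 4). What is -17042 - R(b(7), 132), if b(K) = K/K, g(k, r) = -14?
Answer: -16925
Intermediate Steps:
b(K) = 1
R(V, t) = -126 + 9*V (R(V, t) = 9*(V - 14) = 9*(-14 + V) = -126 + 9*V)
-17042 - R(b(7), 132) = -17042 - (-126 + 9*1) = -17042 - (-126 + 9) = -17042 - 1*(-117) = -17042 + 117 = -16925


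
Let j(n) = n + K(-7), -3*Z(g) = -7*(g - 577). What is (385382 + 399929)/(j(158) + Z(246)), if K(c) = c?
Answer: -2355933/1864 ≈ -1263.9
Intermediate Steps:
Z(g) = -4039/3 + 7*g/3 (Z(g) = -(-7)*(g - 577)/3 = -(-7)*(-577 + g)/3 = -(4039 - 7*g)/3 = -4039/3 + 7*g/3)
j(n) = -7 + n (j(n) = n - 7 = -7 + n)
(385382 + 399929)/(j(158) + Z(246)) = (385382 + 399929)/((-7 + 158) + (-4039/3 + (7/3)*246)) = 785311/(151 + (-4039/3 + 574)) = 785311/(151 - 2317/3) = 785311/(-1864/3) = 785311*(-3/1864) = -2355933/1864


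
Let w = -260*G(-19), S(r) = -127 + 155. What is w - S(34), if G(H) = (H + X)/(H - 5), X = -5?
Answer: -288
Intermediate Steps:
G(H) = 1 (G(H) = (H - 5)/(H - 5) = (-5 + H)/(-5 + H) = 1)
S(r) = 28
w = -260 (w = -260*1 = -260)
w - S(34) = -260 - 1*28 = -260 - 28 = -288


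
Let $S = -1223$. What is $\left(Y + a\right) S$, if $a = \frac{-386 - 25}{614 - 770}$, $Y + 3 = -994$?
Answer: $\frac{63237661}{52} \approx 1.2161 \cdot 10^{6}$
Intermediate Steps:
$Y = -997$ ($Y = -3 - 994 = -997$)
$a = \frac{137}{52}$ ($a = - \frac{411}{-156} = \left(-411\right) \left(- \frac{1}{156}\right) = \frac{137}{52} \approx 2.6346$)
$\left(Y + a\right) S = \left(-997 + \frac{137}{52}\right) \left(-1223\right) = \left(- \frac{51707}{52}\right) \left(-1223\right) = \frac{63237661}{52}$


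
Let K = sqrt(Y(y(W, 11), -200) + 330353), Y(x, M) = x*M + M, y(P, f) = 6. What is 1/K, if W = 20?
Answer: sqrt(328953)/328953 ≈ 0.0017435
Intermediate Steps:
Y(x, M) = M + M*x (Y(x, M) = M*x + M = M + M*x)
K = sqrt(328953) (K = sqrt(-200*(1 + 6) + 330353) = sqrt(-200*7 + 330353) = sqrt(-1400 + 330353) = sqrt(328953) ≈ 573.54)
1/K = 1/(sqrt(328953)) = sqrt(328953)/328953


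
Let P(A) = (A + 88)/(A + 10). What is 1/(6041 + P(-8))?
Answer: 1/6081 ≈ 0.00016445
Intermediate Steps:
P(A) = (88 + A)/(10 + A)
1/(6041 + P(-8)) = 1/(6041 + (88 - 8)/(10 - 8)) = 1/(6041 + 80/2) = 1/(6041 + (1/2)*80) = 1/(6041 + 40) = 1/6081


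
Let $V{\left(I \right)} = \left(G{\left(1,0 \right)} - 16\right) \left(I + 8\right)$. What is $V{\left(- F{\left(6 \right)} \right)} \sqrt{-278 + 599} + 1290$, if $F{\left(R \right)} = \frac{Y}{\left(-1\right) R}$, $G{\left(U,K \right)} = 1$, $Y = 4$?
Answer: $1290 - 130 \sqrt{321} \approx -1039.1$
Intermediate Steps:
$F{\left(R \right)} = - \frac{4}{R}$ ($F{\left(R \right)} = \frac{4}{\left(-1\right) R} = 4 \left(- \frac{1}{R}\right) = - \frac{4}{R}$)
$V{\left(I \right)} = -120 - 15 I$ ($V{\left(I \right)} = \left(1 - 16\right) \left(I + 8\right) = - 15 \left(8 + I\right) = -120 - 15 I$)
$V{\left(- F{\left(6 \right)} \right)} \sqrt{-278 + 599} + 1290 = \left(-120 - 15 \left(- \frac{-4}{6}\right)\right) \sqrt{-278 + 599} + 1290 = \left(-120 - 15 \left(- \frac{-4}{6}\right)\right) \sqrt{321} + 1290 = \left(-120 - 15 \left(\left(-1\right) \left(- \frac{2}{3}\right)\right)\right) \sqrt{321} + 1290 = \left(-120 - 10\right) \sqrt{321} + 1290 = - 130 \sqrt{321} + 1290 = 1290 - 130 \sqrt{321}$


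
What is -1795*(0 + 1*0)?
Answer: 0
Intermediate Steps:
-1795*(0 + 1*0) = -1795*(0 + 0) = -1795*0 = 0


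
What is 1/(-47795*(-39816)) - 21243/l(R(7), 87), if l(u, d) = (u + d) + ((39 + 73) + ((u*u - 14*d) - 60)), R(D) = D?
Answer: 1225016682151/58993177320 ≈ 20.765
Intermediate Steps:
l(u, d) = 52 + u + u² - 13*d (l(u, d) = (d + u) + (112 + ((u² - 14*d) - 60)) = (d + u) + (112 + (-60 + u² - 14*d)) = (d + u) + (52 + u² - 14*d) = 52 + u + u² - 13*d)
1/(-47795*(-39816)) - 21243/l(R(7), 87) = 1/(-47795*(-39816)) - 21243/(52 + 7 + 7² - 13*87) = -1/47795*(-1/39816) - 21243/(52 + 7 + 49 - 1131) = 1/1903005720 - 21243/(-1023) = 1/1903005720 - 21243*(-1/1023) = 1/1903005720 + 7081/341 = 1225016682151/58993177320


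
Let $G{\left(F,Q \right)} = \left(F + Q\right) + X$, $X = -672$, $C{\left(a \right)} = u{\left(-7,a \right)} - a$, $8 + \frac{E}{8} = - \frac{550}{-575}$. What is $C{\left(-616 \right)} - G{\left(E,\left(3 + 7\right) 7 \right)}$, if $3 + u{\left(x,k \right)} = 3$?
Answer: $\frac{29310}{23} \approx 1274.3$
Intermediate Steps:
$u{\left(x,k \right)} = 0$ ($u{\left(x,k \right)} = -3 + 3 = 0$)
$E = - \frac{1296}{23}$ ($E = -64 + 8 \left(- \frac{550}{-575}\right) = -64 + 8 \left(\left(-550\right) \left(- \frac{1}{575}\right)\right) = -64 + 8 \cdot \frac{22}{23} = -64 + \frac{176}{23} = - \frac{1296}{23} \approx -56.348$)
$C{\left(a \right)} = - a$ ($C{\left(a \right)} = 0 - a = - a$)
$G{\left(F,Q \right)} = -672 + F + Q$ ($G{\left(F,Q \right)} = \left(F + Q\right) - 672 = -672 + F + Q$)
$C{\left(-616 \right)} - G{\left(E,\left(3 + 7\right) 7 \right)} = \left(-1\right) \left(-616\right) - \left(-672 - \frac{1296}{23} + \left(3 + 7\right) 7\right) = 616 - \left(-672 - \frac{1296}{23} + 10 \cdot 7\right) = 616 - \left(-672 - \frac{1296}{23} + 70\right) = 616 - - \frac{15142}{23} = 616 + \frac{15142}{23} = \frac{29310}{23}$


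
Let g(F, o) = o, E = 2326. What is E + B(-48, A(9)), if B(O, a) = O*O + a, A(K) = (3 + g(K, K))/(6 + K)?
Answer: 23154/5 ≈ 4630.8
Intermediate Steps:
A(K) = (3 + K)/(6 + K)
B(O, a) = a + O**2 (B(O, a) = O**2 + a = a + O**2)
E + B(-48, A(9)) = 2326 + ((3 + 9)/(6 + 9) + (-48)**2) = 2326 + (12/15 + 2304) = 2326 + ((1/15)*12 + 2304) = 2326 + (4/5 + 2304) = 2326 + 11524/5 = 23154/5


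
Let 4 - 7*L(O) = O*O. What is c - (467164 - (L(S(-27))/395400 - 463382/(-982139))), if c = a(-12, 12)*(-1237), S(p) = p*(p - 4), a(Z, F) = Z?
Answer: -245913991325130587/543672864840 ≈ -4.5232e+5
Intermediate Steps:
S(p) = p*(-4 + p)
L(O) = 4/7 - O²/7 (L(O) = 4/7 - O*O/7 = 4/7 - O²/7)
c = 14844 (c = -12*(-1237) = 14844)
c - (467164 - (L(S(-27))/395400 - 463382/(-982139))) = 14844 - (467164 - ((4/7 - 729*(-4 - 27)²/7)/395400 - 463382/(-982139))) = 14844 - (467164 - ((4/7 - (-27*(-31))²/7)*(1/395400) - 463382*(-1/982139))) = 14844 - (467164 - ((4/7 - ⅐*837²)*(1/395400) + 463382/982139)) = 14844 - (467164 - ((4/7 - ⅐*700569)*(1/395400) + 463382/982139)) = 14844 - (467164 - ((4/7 - 700569/7)*(1/395400) + 463382/982139)) = 14844 - (467164 - (-700565/7*1/395400 + 463382/982139)) = 14844 - (467164 - (-140113/553560 + 463382/982139)) = 14844 - (467164 - 1*118899298213/543672864840) = 14844 - (467164 - 118899298213/543672864840) = 14844 - 1*253984271330815547/543672864840 = 14844 - 253984271330815547/543672864840 = -245913991325130587/543672864840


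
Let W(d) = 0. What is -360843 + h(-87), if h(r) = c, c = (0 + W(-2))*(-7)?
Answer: -360843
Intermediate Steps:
c = 0 (c = (0 + 0)*(-7) = 0*(-7) = 0)
h(r) = 0
-360843 + h(-87) = -360843 + 0 = -360843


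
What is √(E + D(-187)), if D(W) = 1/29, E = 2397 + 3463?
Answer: √4928289/29 ≈ 76.551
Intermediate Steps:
E = 5860
D(W) = 1/29
√(E + D(-187)) = √(5860 + 1/29) = √(169941/29) = √4928289/29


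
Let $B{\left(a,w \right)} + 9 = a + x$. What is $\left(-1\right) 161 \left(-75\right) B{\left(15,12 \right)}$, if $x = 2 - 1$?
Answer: $84525$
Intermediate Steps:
$x = 1$
$B{\left(a,w \right)} = -8 + a$ ($B{\left(a,w \right)} = -9 + \left(a + 1\right) = -9 + \left(1 + a\right) = -8 + a$)
$\left(-1\right) 161 \left(-75\right) B{\left(15,12 \right)} = \left(-1\right) 161 \left(-75\right) \left(-8 + 15\right) = \left(-161\right) \left(-75\right) 7 = 12075 \cdot 7 = 84525$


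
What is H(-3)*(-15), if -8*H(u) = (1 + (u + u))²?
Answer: 375/8 ≈ 46.875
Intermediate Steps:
H(u) = -(1 + 2*u)²/8 (H(u) = -(1 + (u + u))²/8 = -(1 + 2*u)²/8)
H(-3)*(-15) = -(1 + 2*(-3))²/8*(-15) = -(1 - 6)²/8*(-15) = -⅛*(-5)²*(-15) = -⅛*25*(-15) = -25/8*(-15) = 375/8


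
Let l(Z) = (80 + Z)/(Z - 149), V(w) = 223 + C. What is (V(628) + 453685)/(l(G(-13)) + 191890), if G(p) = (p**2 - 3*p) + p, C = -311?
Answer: 6955154/2942405 ≈ 2.3638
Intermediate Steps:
G(p) = p**2 - 2*p
V(w) = -88 (V(w) = 223 - 311 = -88)
l(Z) = (80 + Z)/(-149 + Z)
(V(628) + 453685)/(l(G(-13)) + 191890) = (-88 + 453685)/((80 - 13*(-2 - 13))/(-149 - 13*(-2 - 13)) + 191890) = 453597/((80 - 13*(-15))/(-149 - 13*(-15)) + 191890) = 453597/((80 + 195)/(-149 + 195) + 191890) = 453597/(275/46 + 191890) = 453597/(8827215/46) = 453597*(46/8827215) = 6955154/2942405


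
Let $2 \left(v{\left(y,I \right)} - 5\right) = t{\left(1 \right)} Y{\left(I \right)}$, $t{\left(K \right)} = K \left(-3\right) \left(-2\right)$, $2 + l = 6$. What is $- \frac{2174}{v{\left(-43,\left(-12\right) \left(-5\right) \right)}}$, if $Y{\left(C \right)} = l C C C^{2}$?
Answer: $- \frac{2174}{155520005} \approx -1.3979 \cdot 10^{-5}$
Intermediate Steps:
$l = 4$ ($l = -2 + 6 = 4$)
$Y{\left(C \right)} = 4 C^{4}$ ($Y{\left(C \right)} = 4 C C C^{2} = 4 C C^{3} = 4 C^{4}$)
$t{\left(K \right)} = 6 K$ ($t{\left(K \right)} = - 3 K \left(-2\right) = 6 K$)
$v{\left(y,I \right)} = 5 + 12 I^{4}$ ($v{\left(y,I \right)} = 5 + \frac{6 \cdot 1 \cdot 4 I^{4}}{2} = 5 + \frac{6 \cdot 4 I^{4}}{2} = 5 + \frac{24 I^{4}}{2} = 5 + 12 I^{4}$)
$- \frac{2174}{v{\left(-43,\left(-12\right) \left(-5\right) \right)}} = - \frac{2174}{5 + 12 \left(\left(-12\right) \left(-5\right)\right)^{4}} = - \frac{2174}{5 + 12 \cdot 60^{4}} = - \frac{2174}{5 + 12 \cdot 12960000} = - \frac{2174}{5 + 155520000} = - \frac{2174}{155520005}$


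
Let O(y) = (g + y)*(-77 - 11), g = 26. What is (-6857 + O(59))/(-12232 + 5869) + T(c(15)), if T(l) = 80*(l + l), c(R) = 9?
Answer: 1019673/707 ≈ 1442.3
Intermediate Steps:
O(y) = -2288 - 88*y (O(y) = (26 + y)*(-77 - 11) = (26 + y)*(-88) = -2288 - 88*y)
T(l) = 160*l (T(l) = 80*(2*l) = 160*l)
(-6857 + O(59))/(-12232 + 5869) + T(c(15)) = (-6857 + (-2288 - 88*59))/(-12232 + 5869) + 160*9 = (-6857 + (-2288 - 5192))/(-6363) + 1440 = (-6857 - 7480)*(-1/6363) + 1440 = -14337*(-1/6363) + 1440 = 1593/707 + 1440 = 1019673/707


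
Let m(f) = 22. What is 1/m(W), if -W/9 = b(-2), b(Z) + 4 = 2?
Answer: 1/22 ≈ 0.045455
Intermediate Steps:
b(Z) = -2 (b(Z) = -4 + 2 = -2)
W = 18 (W = -9*(-2) = 18)
1/m(W) = 1/22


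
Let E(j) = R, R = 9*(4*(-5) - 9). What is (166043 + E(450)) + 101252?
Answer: 267034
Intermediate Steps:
R = -261 (R = 9*(-20 - 9) = 9*(-29) = -261)
E(j) = -261
(166043 + E(450)) + 101252 = (166043 - 261) + 101252 = 165782 + 101252 = 267034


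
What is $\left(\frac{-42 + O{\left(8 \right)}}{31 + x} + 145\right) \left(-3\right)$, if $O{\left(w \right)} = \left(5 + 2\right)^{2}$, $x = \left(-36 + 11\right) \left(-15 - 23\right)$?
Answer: $- \frac{142252}{327} \approx -435.02$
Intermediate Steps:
$x = 950$ ($x = \left(-25\right) \left(-38\right) = 950$)
$O{\left(w \right)} = 49$ ($O{\left(w \right)} = 7^{2} = 49$)
$\left(\frac{-42 + O{\left(8 \right)}}{31 + x} + 145\right) \left(-3\right) = \left(\frac{-42 + 49}{31 + 950} + 145\right) \left(-3\right) = \left(\frac{7}{981} + 145\right) \left(-3\right) = \frac{142252}{981} \left(-3\right) = - \frac{142252}{327}$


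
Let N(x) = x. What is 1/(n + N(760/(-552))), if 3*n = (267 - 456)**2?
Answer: 69/821488 ≈ 8.3994e-5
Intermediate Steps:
n = 11907 (n = (267 - 456)**2/3 = (1/3)*(-189)**2 = (1/3)*35721 = 11907)
1/(n + N(760/(-552))) = 1/(11907 + 760/(-552)) = 1/(11907 + 760*(-1/552)) = 1/(11907 - 95/69) = 1/(821488/69) = 69/821488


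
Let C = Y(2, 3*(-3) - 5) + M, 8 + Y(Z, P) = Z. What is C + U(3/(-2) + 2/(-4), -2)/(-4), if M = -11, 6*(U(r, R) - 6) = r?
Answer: -221/12 ≈ -18.417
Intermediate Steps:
U(r, R) = 6 + r/6
Y(Z, P) = -8 + Z
C = -17 (C = (-8 + 2) - 11 = -6 - 11 = -17)
C + U(3/(-2) + 2/(-4), -2)/(-4) = -17 + (6 + (3/(-2) + 2/(-4))/6)/(-4) = -17 + (6 + (3*(-1/2) + 2*(-1/4))/6)*(-1/4) = -17 + (6 + (-3/2 - 1/2)/6)*(-1/4) = -17 + (6 + (1/6)*(-2))*(-1/4) = -17 + (6 - 1/3)*(-1/4) = -17 + (17/3)*(-1/4) = -17 - 17/12 = -221/12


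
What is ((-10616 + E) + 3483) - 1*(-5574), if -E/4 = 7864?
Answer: -33015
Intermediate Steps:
E = -31456 (E = -4*7864 = -31456)
((-10616 + E) + 3483) - 1*(-5574) = ((-10616 - 31456) + 3483) - 1*(-5574) = (-42072 + 3483) + 5574 = -38589 + 5574 = -33015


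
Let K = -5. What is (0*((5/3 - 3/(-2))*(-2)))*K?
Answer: 0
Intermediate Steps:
(0*((5/3 - 3/(-2))*(-2)))*K = (0*((5/3 - 3/(-2))*(-2)))*(-5) = (0*((5*(1/3) - 3*(-1/2))*(-2)))*(-5) = (0*((5/3 + 3/2)*(-2)))*(-5) = (0*((19/6)*(-2)))*(-5) = (0*(-19/3))*(-5) = 0*(-5) = 0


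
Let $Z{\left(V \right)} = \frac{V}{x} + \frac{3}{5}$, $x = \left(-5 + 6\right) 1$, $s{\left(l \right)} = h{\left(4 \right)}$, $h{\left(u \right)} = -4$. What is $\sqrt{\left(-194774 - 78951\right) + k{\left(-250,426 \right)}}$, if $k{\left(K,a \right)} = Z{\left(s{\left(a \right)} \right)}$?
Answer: $\frac{i \sqrt{6843210}}{5} \approx 523.19 i$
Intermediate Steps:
$s{\left(l \right)} = -4$
$x = 1$ ($x = 1 \cdot 1 = 1$)
$Z{\left(V \right)} = \frac{3}{5} + V$ ($Z{\left(V \right)} = \frac{V}{1} + \frac{3}{5} = V 1 + 3 \cdot \frac{1}{5} = V + \frac{3}{5} = \frac{3}{5} + V$)
$k{\left(K,a \right)} = - \frac{17}{5}$ ($k{\left(K,a \right)} = \frac{3}{5} - 4 = - \frac{17}{5}$)
$\sqrt{\left(-194774 - 78951\right) + k{\left(-250,426 \right)}} = \sqrt{\left(-194774 - 78951\right) - \frac{17}{5}} = \sqrt{-273725 - \frac{17}{5}} = \sqrt{- \frac{1368642}{5}} = \frac{i \sqrt{6843210}}{5}$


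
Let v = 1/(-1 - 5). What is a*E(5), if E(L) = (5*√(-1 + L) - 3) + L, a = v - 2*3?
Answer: -74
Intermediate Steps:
v = -⅙ (v = 1/(-6) = -⅙ ≈ -0.16667)
a = -37/6 (a = -⅙ - 2*3 = -⅙ - 6 = -37/6 ≈ -6.1667)
E(L) = -3 + L + 5*√(-1 + L) (E(L) = (-3 + 5*√(-1 + L)) + L = -3 + L + 5*√(-1 + L))
a*E(5) = -37*(-3 + 5 + 5*√(-1 + 5))/6 = -37*(-3 + 5 + 5*√4)/6 = -37*(-3 + 5 + 5*2)/6 = -37*(-3 + 5 + 10)/6 = -37/6*12 = -74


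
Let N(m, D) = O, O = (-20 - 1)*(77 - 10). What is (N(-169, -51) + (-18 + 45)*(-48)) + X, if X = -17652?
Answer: -20355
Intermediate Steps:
O = -1407 (O = -21*67 = -1407)
N(m, D) = -1407
(N(-169, -51) + (-18 + 45)*(-48)) + X = (-1407 + (-18 + 45)*(-48)) - 17652 = (-1407 + 27*(-48)) - 17652 = (-1407 - 1296) - 17652 = -2703 - 17652 = -20355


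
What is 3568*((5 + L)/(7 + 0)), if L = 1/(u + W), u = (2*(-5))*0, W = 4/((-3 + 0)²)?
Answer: 25868/7 ≈ 3695.4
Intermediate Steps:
W = 4/9 (W = 4/((-3)²) = 4/9 ≈ 0.44444)
u = 0 (u = -10*0 = 0)
L = 9/4 (L = 1/(0 + 4/9) = 1/(4/9) = 9/4 ≈ 2.2500)
3568*((5 + L)/(7 + 0)) = 3568*((5 + 9/4)/(7 + 0)) = 3568*((29/4)/7) = 3568*((29/4)*(⅐)) = 3568*(29/28) = 25868/7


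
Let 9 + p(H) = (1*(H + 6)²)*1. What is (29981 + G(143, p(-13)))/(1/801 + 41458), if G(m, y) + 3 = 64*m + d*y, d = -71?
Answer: 29068290/33207859 ≈ 0.87534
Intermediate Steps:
p(H) = -9 + (6 + H)² (p(H) = -9 + (1*(H + 6)²)*1 = -9 + (1*(6 + H)²)*1 = -9 + (6 + H)²*1 = -9 + (6 + H)²)
G(m, y) = -3 - 71*y + 64*m (G(m, y) = -3 + (64*m - 71*y) = -3 + (-71*y + 64*m) = -3 - 71*y + 64*m)
(29981 + G(143, p(-13)))/(1/801 + 41458) = (29981 + (-3 - 71*(-9 + (6 - 13)²) + 64*143))/(1/801 + 41458) = (29981 + (-3 - 71*(-9 + (-7)²) + 9152))/(1/801 + 41458) = (29981 + (-3 - 71*(-9 + 49) + 9152))/(33207859/801) = (29981 + (-3 - 71*40 + 9152))*(801/33207859) = (29981 + (-3 - 2840 + 9152))*(801/33207859) = (29981 + 6309)*(801/33207859) = 36290*(801/33207859) = 29068290/33207859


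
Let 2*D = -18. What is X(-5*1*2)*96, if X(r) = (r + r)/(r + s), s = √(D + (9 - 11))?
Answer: 6400/37 + 640*I*√11/37 ≈ 172.97 + 57.369*I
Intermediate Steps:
D = -9 (D = (½)*(-18) = -9)
s = I*√11 (s = √(-9 + (9 - 11)) = √(-9 - 2) = √(-11) = I*√11 ≈ 3.3166*I)
X(r) = 2*r/(r + I*√11) (X(r) = (r + r)/(r + I*√11) = (2*r)/(r + I*√11) = 2*r/(r + I*√11))
X(-5*1*2)*96 = (2*(-5*1*2)/(-5*1*2 + I*√11))*96 = (2*(-5*2)/(-5*2 + I*√11))*96 = (2*(-10)/(-10 + I*√11))*96 = -20/(-10 + I*√11)*96 = -1920/(-10 + I*√11)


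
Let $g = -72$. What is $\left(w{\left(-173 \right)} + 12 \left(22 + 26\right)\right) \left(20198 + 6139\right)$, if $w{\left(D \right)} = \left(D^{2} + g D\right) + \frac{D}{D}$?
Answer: $1131490194$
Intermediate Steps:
$w{\left(D \right)} = 1 + D^{2} - 72 D$ ($w{\left(D \right)} = \left(D^{2} - 72 D\right) + \frac{D}{D} = \left(D^{2} - 72 D\right) + 1 = 1 + D^{2} - 72 D$)
$\left(w{\left(-173 \right)} + 12 \left(22 + 26\right)\right) \left(20198 + 6139\right) = \left(\left(1 + \left(-173\right)^{2} - -12456\right) + 12 \left(22 + 26\right)\right) \left(20198 + 6139\right) = \left(\left(1 + 29929 + 12456\right) + 12 \cdot 48\right) 26337 = \left(42386 + 576\right) 26337 = 42962 \cdot 26337 = 1131490194$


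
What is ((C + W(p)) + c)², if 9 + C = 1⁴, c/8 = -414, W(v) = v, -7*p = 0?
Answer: 11022400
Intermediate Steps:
p = 0 (p = -⅐*0 = 0)
c = -3312 (c = 8*(-414) = -3312)
C = -8 (C = -9 + 1⁴ = -9 + 1 = -8)
((C + W(p)) + c)² = ((-8 + 0) - 3312)² = (-8 - 3312)² = (-3320)² = 11022400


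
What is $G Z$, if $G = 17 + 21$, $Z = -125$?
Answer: $-4750$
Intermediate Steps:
$G = 38$
$G Z = 38 \left(-125\right) = -4750$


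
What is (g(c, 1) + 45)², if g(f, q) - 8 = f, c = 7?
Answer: 3600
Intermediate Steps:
g(f, q) = 8 + f
(g(c, 1) + 45)² = ((8 + 7) + 45)² = (15 + 45)² = 60² = 3600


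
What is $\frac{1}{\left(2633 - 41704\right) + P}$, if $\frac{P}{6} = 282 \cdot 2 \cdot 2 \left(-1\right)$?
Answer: $- \frac{1}{45839} \approx -2.1815 \cdot 10^{-5}$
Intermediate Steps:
$P = -6768$ ($P = 6 \cdot 282 \cdot 2 \cdot 2 \left(-1\right) = 6 \cdot 282 \cdot 4 \left(-1\right) = 6 \cdot 282 \left(-4\right) = 6 \left(-1128\right) = -6768$)
$\frac{1}{\left(2633 - 41704\right) + P} = \frac{1}{\left(2633 - 41704\right) - 6768} = \frac{1}{-39071 - 6768} = \frac{1}{-45839} = - \frac{1}{45839}$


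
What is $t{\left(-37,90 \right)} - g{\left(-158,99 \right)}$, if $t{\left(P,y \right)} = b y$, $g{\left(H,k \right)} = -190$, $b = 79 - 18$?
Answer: $5680$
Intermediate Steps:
$b = 61$ ($b = 79 - 18 = 61$)
$t{\left(P,y \right)} = 61 y$
$t{\left(-37,90 \right)} - g{\left(-158,99 \right)} = 61 \cdot 90 - -190 = 5490 + 190 = 5680$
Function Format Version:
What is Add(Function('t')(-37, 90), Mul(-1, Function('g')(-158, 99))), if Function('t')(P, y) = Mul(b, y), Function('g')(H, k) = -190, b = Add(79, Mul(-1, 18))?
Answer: 5680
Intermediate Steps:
b = 61 (b = Add(79, -18) = 61)
Function('t')(P, y) = Mul(61, y)
Add(Function('t')(-37, 90), Mul(-1, Function('g')(-158, 99))) = Add(Mul(61, 90), Mul(-1, -190)) = Add(5490, 190) = 5680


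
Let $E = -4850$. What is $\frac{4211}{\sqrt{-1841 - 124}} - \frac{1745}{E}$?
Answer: $\frac{349}{970} - \frac{4211 i \sqrt{1965}}{1965} \approx 0.35979 - 94.996 i$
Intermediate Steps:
$\frac{4211}{\sqrt{-1841 - 124}} - \frac{1745}{E} = \frac{4211}{\sqrt{-1841 - 124}} - \frac{1745}{-4850} = \frac{4211}{\sqrt{-1965}} - - \frac{349}{970} = \frac{4211}{i \sqrt{1965}} + \frac{349}{970} = 4211 \left(- \frac{i \sqrt{1965}}{1965}\right) + \frac{349}{970} = - \frac{4211 i \sqrt{1965}}{1965} + \frac{349}{970} = \frac{349}{970} - \frac{4211 i \sqrt{1965}}{1965}$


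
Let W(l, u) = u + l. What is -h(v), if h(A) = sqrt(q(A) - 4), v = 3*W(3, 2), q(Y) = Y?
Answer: -sqrt(11) ≈ -3.3166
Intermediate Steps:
W(l, u) = l + u
v = 15 (v = 3*(3 + 2) = 3*5 = 15)
h(A) = sqrt(-4 + A) (h(A) = sqrt(A - 4) = sqrt(-4 + A))
-h(v) = -sqrt(-4 + 15) = -sqrt(11)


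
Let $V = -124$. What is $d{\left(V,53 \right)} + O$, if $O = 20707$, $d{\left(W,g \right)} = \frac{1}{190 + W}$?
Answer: $\frac{1366663}{66} \approx 20707.0$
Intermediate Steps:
$d{\left(V,53 \right)} + O = \frac{1}{190 - 124} + 20707 = \frac{1}{66} + 20707 = \frac{1366663}{66}$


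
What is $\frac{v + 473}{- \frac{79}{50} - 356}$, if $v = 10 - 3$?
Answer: $- \frac{24000}{17879} \approx -1.3424$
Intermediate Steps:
$v = 7$ ($v = 10 - 3 = 7$)
$\frac{v + 473}{- \frac{79}{50} - 356} = \frac{7 + 473}{- \frac{79}{50} - 356} = \frac{1}{\left(-79\right) \frac{1}{50} - 356} \cdot 480 = \frac{1}{- \frac{79}{50} - 356} \cdot 480 = \frac{1}{- \frac{17879}{50}} \cdot 480 = \left(- \frac{50}{17879}\right) 480 = - \frac{24000}{17879}$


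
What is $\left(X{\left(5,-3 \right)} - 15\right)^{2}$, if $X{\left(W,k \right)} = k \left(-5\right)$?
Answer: $0$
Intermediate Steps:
$X{\left(W,k \right)} = - 5 k$
$\left(X{\left(5,-3 \right)} - 15\right)^{2} = \left(\left(-5\right) \left(-3\right) - 15\right)^{2} = \left(15 - 15\right)^{2} = 0^{2} = 0$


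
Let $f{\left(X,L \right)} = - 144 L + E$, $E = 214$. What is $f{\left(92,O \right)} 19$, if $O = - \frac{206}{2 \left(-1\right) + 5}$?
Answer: $191938$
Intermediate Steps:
$O = - \frac{206}{3}$ ($O = - \frac{206}{-2 + 5} = - \frac{206}{3} \approx -68.667$)
$f{\left(X,L \right)} = 214 - 144 L$ ($f{\left(X,L \right)} = - 144 L + 214 = 214 - 144 L$)
$f{\left(92,O \right)} 19 = \left(214 - -9888\right) 19 = \left(214 + 9888\right) 19 = 10102 \cdot 19 = 191938$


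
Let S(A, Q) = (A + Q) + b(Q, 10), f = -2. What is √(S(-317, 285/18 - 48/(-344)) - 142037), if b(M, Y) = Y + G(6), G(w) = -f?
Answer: I*√9473789670/258 ≈ 377.26*I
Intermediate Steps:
G(w) = 2 (G(w) = -1*(-2) = 2)
b(M, Y) = 2 + Y (b(M, Y) = Y + 2 = 2 + Y)
S(A, Q) = 12 + A + Q (S(A, Q) = (A + Q) + (2 + 10) = (A + Q) + 12 = 12 + A + Q)
√(S(-317, 285/18 - 48/(-344)) - 142037) = √((12 - 317 + (285/18 - 48/(-344))) - 142037) = √((12 - 317 + (285*(1/18) - 48*(-1/344))) - 142037) = √((12 - 317 + (95/6 + 6/43)) - 142037) = √((12 - 317 + 4121/258) - 142037) = √(-74569/258 - 142037) = √(-36720115/258) = I*√9473789670/258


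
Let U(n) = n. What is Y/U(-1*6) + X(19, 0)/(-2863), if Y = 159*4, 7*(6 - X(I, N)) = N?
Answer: -303484/2863 ≈ -106.00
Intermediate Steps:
X(I, N) = 6 - N/7
Y = 636
Y/U(-1*6) + X(19, 0)/(-2863) = 636/((-1*6)) + (6 - 1/7*0)/(-2863) = 636/(-6) + (6 + 0)*(-1/2863) = 636*(-1/6) + 6*(-1/2863) = -106 - 6/2863 = -303484/2863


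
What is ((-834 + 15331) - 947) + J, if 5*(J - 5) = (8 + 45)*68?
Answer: 71379/5 ≈ 14276.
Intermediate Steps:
J = 3629/5 (J = 5 + ((8 + 45)*68)/5 = 5 + (53*68)/5 = 5 + (⅕)*3604 = 5 + 3604/5 = 3629/5 ≈ 725.80)
((-834 + 15331) - 947) + J = ((-834 + 15331) - 947) + 3629/5 = (14497 - 947) + 3629/5 = 13550 + 3629/5 = 71379/5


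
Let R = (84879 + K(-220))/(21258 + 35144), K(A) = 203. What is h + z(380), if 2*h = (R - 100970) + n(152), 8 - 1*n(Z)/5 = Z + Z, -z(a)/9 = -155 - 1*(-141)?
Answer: -2882043257/56402 ≈ -51098.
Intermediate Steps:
z(a) = 126 (z(a) = -9*(-155 - 1*(-141)) = -9*(-155 + 141) = -9*(-14) = 126)
n(Z) = 40 - 10*Z (n(Z) = 40 - 5*(Z + Z) = 40 - 10*Z)
R = 42541/28201 (R = (84879 + 203)/(21258 + 35144) = 85082/56402 = 85082*(1/56402) = 42541/28201 ≈ 1.5085)
h = -2889149909/56402 (h = ((42541/28201 - 100970) + (40 - 10*152))/2 = (-2847412429/28201 + (40 - 1520))/2 = (-2847412429/28201 - 1480)/2 = (½)*(-2889149909/28201) = -2889149909/56402 ≈ -51224.)
h + z(380) = -2889149909/56402 + 126 = -2882043257/56402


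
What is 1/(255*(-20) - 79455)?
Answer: -1/84555 ≈ -1.1827e-5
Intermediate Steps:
1/(255*(-20) - 79455) = 1/(-5100 - 79455) = 1/(-84555) = -1/84555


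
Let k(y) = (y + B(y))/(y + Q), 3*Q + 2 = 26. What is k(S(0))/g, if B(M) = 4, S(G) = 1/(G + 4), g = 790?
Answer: 17/26070 ≈ 0.00065209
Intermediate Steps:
Q = 8 (Q = -⅔ + (⅓)*26 = -⅔ + 26/3 = 8)
S(G) = 1/(4 + G)
k(y) = (4 + y)/(8 + y) (k(y) = (y + 4)/(y + 8) = (4 + y)/(8 + y))
k(S(0))/g = ((4 + 1/(4 + 0))/(8 + 1/(4 + 0)))/790 = ((4 + 1/4)/(8 + 1/4))*(1/790) = ((4 + ¼)/(8 + ¼))*(1/790) = ((17/4)/(33/4))*(1/790) = ((4/33)*(17/4))*(1/790) = (17/33)*(1/790) = 17/26070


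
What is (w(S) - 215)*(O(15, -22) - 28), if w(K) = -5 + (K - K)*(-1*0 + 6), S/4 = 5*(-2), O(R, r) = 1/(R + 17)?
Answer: 49225/8 ≈ 6153.1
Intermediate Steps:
O(R, r) = 1/(17 + R)
S = -40 (S = 4*(5*(-2)) = 4*(-10) = -40)
w(K) = -5 (w(K) = -5 + 0*(0 + 6) = -5 + 0*6 = -5 + 0 = -5)
(w(S) - 215)*(O(15, -22) - 28) = (-5 - 215)*(1/(17 + 15) - 28) = -220*(1/32 - 28) = -220*(-895/32) = 49225/8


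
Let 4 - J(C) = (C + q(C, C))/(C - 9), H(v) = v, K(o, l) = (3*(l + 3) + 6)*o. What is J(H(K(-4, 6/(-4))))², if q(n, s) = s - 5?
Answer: 13225/2601 ≈ 5.0846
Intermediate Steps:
q(n, s) = -5 + s
K(o, l) = o*(15 + 3*l) (K(o, l) = (3*(3 + l) + 6)*o = ((9 + 3*l) + 6)*o = (15 + 3*l)*o = o*(15 + 3*l))
J(C) = 4 - (-5 + 2*C)/(-9 + C) (J(C) = 4 - (C + (-5 + C))/(C - 9) = 4 - (-5 + 2*C)/(-9 + C))
J(H(K(-4, 6/(-4))))² = ((-31 + 2*(3*(-4)*(5 + 6/(-4))))/(-9 + 3*(-4)*(5 + 6/(-4))))² = ((-31 + 2*(3*(-4)*(5 + 6*(-¼))))/(-9 + 3*(-4)*(5 + 6*(-¼))))² = ((-31 + 2*(3*(-4)*(5 - 3/2)))/(-9 + 3*(-4)*(5 - 3/2)))² = ((-31 + 2*(3*(-4)*(7/2)))/(-9 + 3*(-4)*(7/2)))² = ((-31 + 2*(-42))/(-9 - 42))² = ((-31 - 84)/(-51))² = (-1/51*(-115))² = (115/51)² = 13225/2601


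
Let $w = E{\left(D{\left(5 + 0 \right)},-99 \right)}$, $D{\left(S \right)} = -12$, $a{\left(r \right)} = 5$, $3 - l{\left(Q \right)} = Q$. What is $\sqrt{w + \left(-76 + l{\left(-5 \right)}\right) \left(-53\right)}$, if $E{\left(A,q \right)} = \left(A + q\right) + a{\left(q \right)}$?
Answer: $\sqrt{3498} \approx 59.144$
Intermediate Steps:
$l{\left(Q \right)} = 3 - Q$
$E{\left(A,q \right)} = 5 + A + q$ ($E{\left(A,q \right)} = \left(A + q\right) + 5 = 5 + A + q$)
$w = -106$ ($w = 5 - 12 - 99 = -106$)
$\sqrt{w + \left(-76 + l{\left(-5 \right)}\right) \left(-53\right)} = \sqrt{-106 + \left(-76 + \left(3 - -5\right)\right) \left(-53\right)} = \sqrt{-106 + \left(-76 + \left(3 + 5\right)\right) \left(-53\right)} = \sqrt{-106 + \left(-76 + 8\right) \left(-53\right)} = \sqrt{-106 - -3604} = \sqrt{-106 + 3604} = \sqrt{3498}$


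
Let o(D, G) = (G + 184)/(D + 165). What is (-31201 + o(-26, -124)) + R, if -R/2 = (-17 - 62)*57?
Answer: -3085045/139 ≈ -22195.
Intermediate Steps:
o(D, G) = (184 + G)/(165 + D)
R = 9006 (R = -2*(-17 - 62)*57 = -(-158)*57 = -2*(-4503) = 9006)
(-31201 + o(-26, -124)) + R = (-31201 + (184 - 124)/(165 - 26)) + 9006 = (-31201 + 60/139) + 9006 = -4336879/139 + 9006 = -3085045/139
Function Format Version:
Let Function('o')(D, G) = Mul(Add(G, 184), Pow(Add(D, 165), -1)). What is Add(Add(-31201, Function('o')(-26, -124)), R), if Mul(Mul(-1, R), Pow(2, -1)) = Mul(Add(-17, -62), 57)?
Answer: Rational(-3085045, 139) ≈ -22195.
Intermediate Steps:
Function('o')(D, G) = Mul(Pow(Add(165, D), -1), Add(184, G)) (Function('o')(D, G) = Mul(Add(184, G), Pow(Add(165, D), -1)) = Mul(Pow(Add(165, D), -1), Add(184, G)))
R = 9006 (R = Mul(-2, Mul(Add(-17, -62), 57)) = Mul(-2, Mul(-79, 57)) = Mul(-2, -4503) = 9006)
Add(Add(-31201, Function('o')(-26, -124)), R) = Add(Add(-31201, Mul(Pow(Add(165, -26), -1), Add(184, -124))), 9006) = Add(Add(-31201, Mul(Pow(139, -1), 60)), 9006) = Add(Add(-31201, Mul(Rational(1, 139), 60)), 9006) = Add(Add(-31201, Rational(60, 139)), 9006) = Add(Rational(-4336879, 139), 9006) = Rational(-3085045, 139)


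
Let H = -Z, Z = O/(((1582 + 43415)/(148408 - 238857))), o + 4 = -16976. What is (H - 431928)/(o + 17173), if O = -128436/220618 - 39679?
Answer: -2539803254560765/957969796089 ≈ -2651.2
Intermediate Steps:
o = -16980 (o = -4 - 16976 = -16980)
O = -4377015029/110309 (O = -128436*1/220618 - 39679 = -64218/110309 - 39679 = -4377015029/110309 ≈ -39680.)
Z = 395896632358021/4963574073 (Z = -4377015029*(148408 - 238857)/(1582 + 43415)/110309 = -4377015029/(110309*(44997/(-90449))) = -4377015029/(110309*(44997*(-1/90449))) = -4377015029/(110309*(-44997/90449)) = -4377015029/110309*(-90449/44997) = 395896632358021/4963574073 ≈ 79760.)
H = -395896632358021/4963574073 (H = -1*395896632358021/4963574073 = -395896632358021/4963574073 ≈ -79760.)
(H - 431928)/(o + 17173) = (-395896632358021/4963574073 - 431928)/(-16980 + 17173) = -2539803254560765/4963574073/193 = -2539803254560765/4963574073*1/193 = -2539803254560765/957969796089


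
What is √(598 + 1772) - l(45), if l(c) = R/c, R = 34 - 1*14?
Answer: -4/9 + √2370 ≈ 48.238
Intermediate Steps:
R = 20 (R = 34 - 14 = 20)
l(c) = 20/c
√(598 + 1772) - l(45) = √(598 + 1772) - 20/45 = √2370 - 20/45 = √2370 - 1*4/9 = √2370 - 4/9 = -4/9 + √2370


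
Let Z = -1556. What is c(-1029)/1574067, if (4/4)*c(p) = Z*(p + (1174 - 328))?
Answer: 94916/524689 ≈ 0.18090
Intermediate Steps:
c(p) = -1316376 - 1556*p (c(p) = -1556*(p + (1174 - 328)) = -1556*(p + 846) = -1556*(846 + p) = -1316376 - 1556*p)
c(-1029)/1574067 = (-1316376 - 1556*(-1029))/1574067 = (-1316376 + 1601124)*(1/1574067) = 284748*(1/1574067) = 94916/524689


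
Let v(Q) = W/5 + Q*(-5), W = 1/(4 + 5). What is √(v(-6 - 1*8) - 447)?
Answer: 2*I*√21205/15 ≈ 19.416*I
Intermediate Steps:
W = ⅑ (W = 1/9 = ⅑ ≈ 0.11111)
v(Q) = 1/45 - 5*Q (v(Q) = (⅑)/5 + Q*(-5) = (⅑)*(⅕) - 5*Q = 1/45 - 5*Q)
√(v(-6 - 1*8) - 447) = √((1/45 - 5*(-6 - 1*8)) - 447) = √((1/45 - 5*(-6 - 8)) - 447) = √((1/45 - 5*(-14)) - 447) = √((1/45 + 70) - 447) = √(3151/45 - 447) = √(-16964/45) = 2*I*√21205/15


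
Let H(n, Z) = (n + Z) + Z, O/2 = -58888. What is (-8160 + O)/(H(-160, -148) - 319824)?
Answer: 926/2355 ≈ 0.39321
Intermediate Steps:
O = -117776 (O = 2*(-58888) = -117776)
H(n, Z) = n + 2*Z (H(n, Z) = (Z + n) + Z = n + 2*Z)
(-8160 + O)/(H(-160, -148) - 319824) = (-8160 - 117776)/((-160 + 2*(-148)) - 319824) = -125936/((-160 - 296) - 319824) = -125936/(-456 - 319824) = -125936/(-320280) = -125936*(-1/320280) = 926/2355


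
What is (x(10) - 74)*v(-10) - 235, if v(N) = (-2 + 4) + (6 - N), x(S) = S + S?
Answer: -1207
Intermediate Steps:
x(S) = 2*S
v(N) = 8 - N (v(N) = 2 + (6 - N) = 8 - N)
(x(10) - 74)*v(-10) - 235 = (2*10 - 74)*(8 - 1*(-10)) - 235 = (20 - 74)*(8 + 10) - 235 = -54*18 - 235 = -972 - 235 = -1207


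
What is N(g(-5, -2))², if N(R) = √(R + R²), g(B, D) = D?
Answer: 2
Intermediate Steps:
N(g(-5, -2))² = (√(-2*(1 - 2)))² = (√(-2*(-1)))² = (√2)² = 2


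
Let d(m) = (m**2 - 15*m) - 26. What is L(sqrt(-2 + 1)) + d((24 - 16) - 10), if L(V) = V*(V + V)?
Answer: 6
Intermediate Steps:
d(m) = -26 + m**2 - 15*m
L(V) = 2*V**2 (L(V) = V*(2*V) = 2*V**2)
L(sqrt(-2 + 1)) + d((24 - 16) - 10) = 2*(sqrt(-2 + 1))**2 + (-26 + ((24 - 16) - 10)**2 - 15*((24 - 16) - 10)) = 2*(sqrt(-1))**2 + (-26 + (8 - 10)**2 - 15*(8 - 10)) = 2*I**2 + (-26 + (-2)**2 - 15*(-2)) = 2*(-1) + (-26 + 4 + 30) = -2 + 8 = 6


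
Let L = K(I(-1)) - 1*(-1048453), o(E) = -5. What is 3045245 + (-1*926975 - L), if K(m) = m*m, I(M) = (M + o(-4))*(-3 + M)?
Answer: 1069241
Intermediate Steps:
I(M) = (-5 + M)*(-3 + M) (I(M) = (M - 5)*(-3 + M) = (-5 + M)*(-3 + M))
K(m) = m**2
L = 1049029 (L = (15 + (-1)**2 - 8*(-1))**2 - 1*(-1048453) = (15 + 1 + 8)**2 + 1048453 = 24**2 + 1048453 = 576 + 1048453 = 1049029)
3045245 + (-1*926975 - L) = 3045245 + (-1*926975 - 1*1049029) = 3045245 + (-926975 - 1049029) = 3045245 - 1976004 = 1069241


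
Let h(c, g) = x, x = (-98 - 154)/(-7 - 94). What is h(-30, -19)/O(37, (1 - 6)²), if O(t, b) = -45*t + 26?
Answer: -252/165539 ≈ -0.0015223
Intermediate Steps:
x = 252/101 (x = -252/(-101) = -252*(-1/101) = 252/101 ≈ 2.4950)
h(c, g) = 252/101
O(t, b) = 26 - 45*t
h(-30, -19)/O(37, (1 - 6)²) = 252/(101*(26 - 45*37)) = 252/(101*(26 - 1665)) = (252/101)/(-1639) = (252/101)*(-1/1639) = -252/165539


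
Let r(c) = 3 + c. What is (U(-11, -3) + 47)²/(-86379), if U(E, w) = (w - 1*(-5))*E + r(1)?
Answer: -841/86379 ≈ -0.0097362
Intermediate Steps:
U(E, w) = 4 + E*(5 + w) (U(E, w) = (w - 1*(-5))*E + (3 + 1) = (w + 5)*E + 4 = (5 + w)*E + 4 = E*(5 + w) + 4 = 4 + E*(5 + w))
(U(-11, -3) + 47)²/(-86379) = ((4 + 5*(-11) - 11*(-3)) + 47)²/(-86379) = ((4 - 55 + 33) + 47)²*(-1/86379) = (-18 + 47)²*(-1/86379) = 29²*(-1/86379) = 841*(-1/86379) = -841/86379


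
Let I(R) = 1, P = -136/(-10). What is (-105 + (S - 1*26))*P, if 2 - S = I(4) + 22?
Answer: -10336/5 ≈ -2067.2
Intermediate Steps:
P = 68/5 (P = -136*(-⅒) = 68/5 ≈ 13.600)
S = -21 (S = 2 - (1 + 22) = 2 - 1*23 = 2 - 23 = -21)
(-105 + (S - 1*26))*P = (-105 + (-21 - 1*26))*(68/5) = (-105 + (-21 - 26))*(68/5) = (-105 - 47)*(68/5) = -152*68/5 = -10336/5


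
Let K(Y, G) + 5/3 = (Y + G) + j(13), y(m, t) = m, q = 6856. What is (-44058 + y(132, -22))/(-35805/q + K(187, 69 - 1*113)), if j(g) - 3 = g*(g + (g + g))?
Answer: -903469968/13289209 ≈ -67.985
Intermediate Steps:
j(g) = 3 + 3*g² (j(g) = 3 + g*(g + (g + g)) = 3 + g*(g + 2*g) = 3 + g*(3*g) = 3 + 3*g²)
K(Y, G) = 1525/3 + G + Y (K(Y, G) = -5/3 + ((Y + G) + (3 + 3*13²)) = -5/3 + ((G + Y) + (3 + 3*169)) = -5/3 + ((G + Y) + (3 + 507)) = -5/3 + ((G + Y) + 510) = -5/3 + (510 + G + Y) = 1525/3 + G + Y)
(-44058 + y(132, -22))/(-35805/q + K(187, 69 - 1*113)) = (-44058 + 132)/(-35805/6856 + (1525/3 + (69 - 1*113) + 187)) = -43926/(-35805*1/6856 + (1525/3 + (69 - 113) + 187)) = -43926/(-35805/6856 + (1525/3 - 44 + 187)) = -43926/(-35805/6856 + 1954/3) = -43926/13289209/20568 = -43926*20568/13289209 = -903469968/13289209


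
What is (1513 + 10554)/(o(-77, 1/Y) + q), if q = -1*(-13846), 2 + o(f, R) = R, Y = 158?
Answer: 1906586/2187353 ≈ 0.87164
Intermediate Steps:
o(f, R) = -2 + R
q = 13846
(1513 + 10554)/(o(-77, 1/Y) + q) = (1513 + 10554)/((-2 + 1/158) + 13846) = 12067/((-2 + 1/158) + 13846) = 12067/(-315/158 + 13846) = 12067/(2187353/158) = 12067*(158/2187353) = 1906586/2187353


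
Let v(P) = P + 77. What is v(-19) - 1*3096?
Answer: -3038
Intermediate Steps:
v(P) = 77 + P
v(-19) - 1*3096 = (77 - 19) - 1*3096 = 58 - 3096 = -3038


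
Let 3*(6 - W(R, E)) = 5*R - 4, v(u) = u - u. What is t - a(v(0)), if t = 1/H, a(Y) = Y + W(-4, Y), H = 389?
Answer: -5445/389 ≈ -13.997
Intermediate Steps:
v(u) = 0
W(R, E) = 22/3 - 5*R/3 (W(R, E) = 6 - (5*R - 4)/3 = 6 - (-4 + 5*R)/3 = 6 + (4/3 - 5*R/3) = 22/3 - 5*R/3)
a(Y) = 14 + Y (a(Y) = Y + (22/3 - 5/3*(-4)) = Y + (22/3 + 20/3) = Y + 14 = 14 + Y)
t = 1/389 ≈ 0.0025707
t - a(v(0)) = 1/389 - (14 + 0) = 1/389 - 1*14 = 1/389 - 14 = -5445/389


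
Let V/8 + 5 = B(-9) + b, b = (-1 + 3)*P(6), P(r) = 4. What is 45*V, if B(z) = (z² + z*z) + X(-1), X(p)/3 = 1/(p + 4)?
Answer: 59760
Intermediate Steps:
X(p) = 3/(4 + p) (X(p) = 3/(p + 4) = 3/(4 + p))
B(z) = 1 + 2*z² (B(z) = (z² + z*z) + 3/(4 - 1) = (z² + z²) + 3/3 = 2*z² + 3*(⅓) = 2*z² + 1 = 1 + 2*z²)
b = 8 (b = (-1 + 3)*4 = 2*4 = 8)
V = 1328 (V = -40 + 8*((1 + 2*(-9)²) + 8) = -40 + 8*((1 + 2*81) + 8) = -40 + 8*((1 + 162) + 8) = -40 + 8*(163 + 8) = -40 + 8*171 = -40 + 1368 = 1328)
45*V = 45*1328 = 59760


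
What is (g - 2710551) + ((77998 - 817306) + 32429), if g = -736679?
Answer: -4154109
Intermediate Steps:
(g - 2710551) + ((77998 - 817306) + 32429) = (-736679 - 2710551) + ((77998 - 817306) + 32429) = -3447230 + (-739308 + 32429) = -3447230 - 706879 = -4154109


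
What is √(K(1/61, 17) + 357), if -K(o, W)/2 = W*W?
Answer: I*√221 ≈ 14.866*I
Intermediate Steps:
K(o, W) = -2*W² (K(o, W) = -2*W*W = -2*W²)
√(K(1/61, 17) + 357) = √(-2*17² + 357) = √(-2*289 + 357) = √(-578 + 357) = √(-221) = I*√221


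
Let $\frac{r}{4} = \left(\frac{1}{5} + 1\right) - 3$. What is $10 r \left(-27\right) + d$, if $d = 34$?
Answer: $1978$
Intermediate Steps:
$r = - \frac{36}{5}$ ($r = 4 \left(\left(\frac{1}{5} + 1\right) - 3\right) = 4 \left(\frac{6}{5} - 3\right) = 4 \left(- \frac{9}{5}\right) = - \frac{36}{5} \approx -7.2$)
$10 r \left(-27\right) + d = 10 \left(- \frac{36}{5}\right) \left(-27\right) + 34 = \left(-72\right) \left(-27\right) + 34 = 1944 + 34 = 1978$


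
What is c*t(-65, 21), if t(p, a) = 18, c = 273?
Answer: 4914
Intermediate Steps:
c*t(-65, 21) = 273*18 = 4914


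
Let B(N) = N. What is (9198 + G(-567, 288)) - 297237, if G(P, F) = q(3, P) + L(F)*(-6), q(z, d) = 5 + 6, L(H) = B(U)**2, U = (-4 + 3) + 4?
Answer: -288082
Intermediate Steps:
U = 3 (U = -1 + 4 = 3)
L(H) = 9 (L(H) = 3**2 = 9)
q(z, d) = 11
G(P, F) = -43 (G(P, F) = 11 + 9*(-6) = 11 - 54 = -43)
(9198 + G(-567, 288)) - 297237 = (9198 - 43) - 297237 = 9155 - 297237 = -288082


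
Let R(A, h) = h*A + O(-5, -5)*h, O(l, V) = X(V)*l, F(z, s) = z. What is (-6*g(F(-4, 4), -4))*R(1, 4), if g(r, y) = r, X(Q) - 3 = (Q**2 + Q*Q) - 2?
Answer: -24384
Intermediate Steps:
X(Q) = 1 + 2*Q**2 (X(Q) = 3 + ((Q**2 + Q*Q) - 2) = 3 + ((Q**2 + Q**2) - 2) = 3 + (2*Q**2 - 2) = 3 + (-2 + 2*Q**2) = 1 + 2*Q**2)
O(l, V) = l*(1 + 2*V**2) (O(l, V) = (1 + 2*V**2)*l = l*(1 + 2*V**2))
R(A, h) = -255*h + A*h (R(A, h) = h*A + (-5*(1 + 2*(-5)**2))*h = A*h + (-5*(1 + 2*25))*h = A*h + (-5*(1 + 50))*h = A*h + (-5*51)*h = A*h - 255*h = -255*h + A*h)
(-6*g(F(-4, 4), -4))*R(1, 4) = (-6*(-4))*(4*(-255 + 1)) = 24*(4*(-254)) = 24*(-1016) = -24384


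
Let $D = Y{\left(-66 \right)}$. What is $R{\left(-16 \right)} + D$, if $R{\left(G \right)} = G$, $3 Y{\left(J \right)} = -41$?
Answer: $- \frac{89}{3} \approx -29.667$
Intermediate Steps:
$Y{\left(J \right)} = - \frac{41}{3}$ ($Y{\left(J \right)} = \frac{1}{3} \left(-41\right) = - \frac{41}{3}$)
$D = - \frac{41}{3} \approx -13.667$
$R{\left(-16 \right)} + D = -16 - \frac{41}{3} = - \frac{89}{3}$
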